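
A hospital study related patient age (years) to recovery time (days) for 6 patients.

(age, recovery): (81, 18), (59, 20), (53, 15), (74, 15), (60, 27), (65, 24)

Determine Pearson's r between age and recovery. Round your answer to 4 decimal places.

n = 6, Σx = 392, Σy = 119, Σx² = 26152, Σy² = 2479, Σxy = 7723
nΣxy − ΣxΣy = 46338 − 46648 = -310
nΣx² − (Σx)² = 156912 − 153664 = 3248; nΣy² − (Σy)² = 14874 − 14161 = 713
r = -310 / √(3248 × 713) = -310 / 1521.7832 ≈ -0.2037

-0.2037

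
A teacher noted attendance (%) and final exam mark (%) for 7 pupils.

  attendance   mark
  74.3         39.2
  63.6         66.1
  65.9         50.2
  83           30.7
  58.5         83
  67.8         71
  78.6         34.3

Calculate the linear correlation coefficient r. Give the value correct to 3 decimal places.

n = 7, Σx = 491.7, Σy = 374.5, Σx² = 34994.31, Σy² = 22474.87, Σxy = 25338.08
nΣxy − ΣxΣy = 177366.56 − 184141.65 = -6775.09
nΣx² − (Σx)² = 244960.17 − 241768.89 = 3191.28; nΣy² − (Σy)² = 157324.09 − 140250.25 = 17073.84
r = -6775.09 / √(3191.28 × 17073.84) = -6775.09 / 7381.5584 ≈ -0.918

-0.918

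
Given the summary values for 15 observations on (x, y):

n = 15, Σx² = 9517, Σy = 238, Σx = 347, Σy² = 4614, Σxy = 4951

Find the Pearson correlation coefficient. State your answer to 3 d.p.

-0.497

r = (nΣxy − ΣxΣy) / √[(nΣx² − (Σx)²)(nΣy² − (Σy)²)]
Numerator: 15×4951 − 347×238 = -8321
Denominator: √[(142755 − 120409)(69210 − 56644)] = √[22346 × 12566] = 16757.0832
r = -8321 / 16757.0832 ≈ -0.497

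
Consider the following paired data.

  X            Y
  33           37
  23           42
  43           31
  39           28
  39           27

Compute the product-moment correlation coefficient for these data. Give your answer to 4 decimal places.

-0.8867

n = 5, ΣX = 177, ΣY = 165, ΣX² = 6509, ΣY² = 5607, ΣXY = 5665
nΣXY − ΣXΣY = 28325 − 29205 = -880
nΣX² − (ΣX)² = 32545 − 31329 = 1216; nΣY² − (ΣY)² = 28035 − 27225 = 810
r = -880 / √(1216 × 810) = -880 / 992.4515 ≈ -0.8867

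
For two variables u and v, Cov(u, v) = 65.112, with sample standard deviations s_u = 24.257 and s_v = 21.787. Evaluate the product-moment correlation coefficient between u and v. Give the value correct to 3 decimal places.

0.123

r = Cov(u,v) / (s_u · s_v) = 65.112 / (24.257 × 21.787)
  = 65.112 / 528.4873 ≈ 0.123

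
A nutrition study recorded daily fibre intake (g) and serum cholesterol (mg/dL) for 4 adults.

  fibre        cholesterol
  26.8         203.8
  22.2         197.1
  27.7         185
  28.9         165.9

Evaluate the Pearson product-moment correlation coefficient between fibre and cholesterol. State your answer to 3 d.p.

n = 4, Σx = 105.6, Σy = 751.8, Σx² = 2813.58, Σy² = 142130.66, Σxy = 19756.47
nΣxy − ΣxΣy = 79025.88 − 79390.08 = -364.2
nΣx² − (Σx)² = 11254.32 − 11151.36 = 102.96; nΣy² − (Σy)² = 568522.64 − 565203.24 = 3319.4
r = -364.2 / √(102.96 × 3319.4) = -364.2 / 584.6071 ≈ -0.623

-0.623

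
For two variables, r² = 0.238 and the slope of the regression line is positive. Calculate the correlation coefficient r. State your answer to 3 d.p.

0.488

|r| = √0.238 = 0.488
The association is positive, so r = 0.488.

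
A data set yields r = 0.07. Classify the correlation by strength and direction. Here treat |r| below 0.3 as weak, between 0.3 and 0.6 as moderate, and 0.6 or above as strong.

weak positive

r = 0.07 > 0 so the relationship is positive.
|r| = 0.07, which falls in the weak range.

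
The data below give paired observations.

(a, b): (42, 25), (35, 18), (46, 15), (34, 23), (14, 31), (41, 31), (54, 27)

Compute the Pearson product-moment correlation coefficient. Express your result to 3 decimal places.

-0.314

n = 7, Σa = 266, Σb = 170, Σa² = 11054, Σb² = 4354, Σab = 6315
nΣab − ΣaΣb = 44205 − 45220 = -1015
nΣa² − (Σa)² = 77378 − 70756 = 6622; nΣb² − (Σb)² = 30478 − 28900 = 1578
r = -1015 / √(6622 × 1578) = -1015 / 3232.5711 ≈ -0.314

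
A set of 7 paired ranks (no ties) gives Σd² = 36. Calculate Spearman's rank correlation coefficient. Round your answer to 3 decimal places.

ρ = 1 − 6Σd² / [n(n²−1)] = 1 − 6×36 / (7×48)
  = 1 − 216/336 = 1 − 0.6429 ≈ 0.357

0.357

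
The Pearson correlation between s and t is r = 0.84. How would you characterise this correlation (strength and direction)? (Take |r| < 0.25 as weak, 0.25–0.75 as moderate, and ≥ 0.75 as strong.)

r = 0.84 > 0 so the relationship is positive.
|r| = 0.84, which falls in the strong range.

strong positive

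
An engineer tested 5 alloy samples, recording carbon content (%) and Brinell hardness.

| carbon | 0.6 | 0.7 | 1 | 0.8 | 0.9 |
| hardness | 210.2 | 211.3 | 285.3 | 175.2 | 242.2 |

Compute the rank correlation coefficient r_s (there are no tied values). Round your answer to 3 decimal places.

Rank carbon: 1, 2, 5, 3, 4
Rank hardness: 2, 3, 5, 1, 4
d = rank(carbon) − rank(hardness): -1, -1, 0, 2, 0; Σd² = 6
ρ = 1 − 6Σd² / [n(n²−1)] = 1 − 6×6 / (5×24) = 1 − 36/120 ≈ 0.700

0.700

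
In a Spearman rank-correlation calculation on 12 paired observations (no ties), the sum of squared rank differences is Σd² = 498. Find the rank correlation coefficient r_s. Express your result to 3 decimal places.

-0.741

ρ = 1 − 6Σd² / [n(n²−1)] = 1 − 6×498 / (12×143)
  = 1 − 2988/1716 = 1 − 1.7413 ≈ -0.741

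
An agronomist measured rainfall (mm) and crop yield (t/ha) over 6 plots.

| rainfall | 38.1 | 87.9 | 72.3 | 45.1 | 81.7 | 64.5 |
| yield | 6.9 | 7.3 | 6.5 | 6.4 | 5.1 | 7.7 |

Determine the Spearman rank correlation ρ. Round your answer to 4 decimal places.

-0.0286

Rank rainfall: 1, 6, 4, 2, 5, 3
Rank yield: 4, 5, 3, 2, 1, 6
d = rank(rainfall) − rank(yield): -3, 1, 1, 0, 4, -3; Σd² = 36
ρ = 1 − 6Σd² / [n(n²−1)] = 1 − 6×36 / (6×35) = 1 − 216/210 ≈ -0.0286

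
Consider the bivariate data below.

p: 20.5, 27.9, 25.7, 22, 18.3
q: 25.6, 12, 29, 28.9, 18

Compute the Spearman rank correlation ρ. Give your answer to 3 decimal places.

Rank p: 2, 5, 4, 3, 1
Rank q: 3, 1, 5, 4, 2
d = rank(p) − rank(q): -1, 4, -1, -1, -1; Σd² = 20
ρ = 1 − 6Σd² / [n(n²−1)] = 1 − 6×20 / (5×24) = 1 − 120/120 ≈ 0.000

0.000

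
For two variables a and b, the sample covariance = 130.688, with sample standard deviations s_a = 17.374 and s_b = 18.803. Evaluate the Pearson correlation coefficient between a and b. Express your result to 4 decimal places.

0.4000

r = Cov(a,b) / (s_a · s_b) = 130.688 / (17.374 × 18.803)
  = 130.688 / 326.6833 ≈ 0.4000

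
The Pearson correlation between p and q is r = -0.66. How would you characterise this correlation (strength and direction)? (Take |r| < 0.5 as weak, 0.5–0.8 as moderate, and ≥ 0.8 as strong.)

moderate negative

r = -0.66 < 0 so the relationship is negative.
|r| = 0.66, which falls in the moderate range.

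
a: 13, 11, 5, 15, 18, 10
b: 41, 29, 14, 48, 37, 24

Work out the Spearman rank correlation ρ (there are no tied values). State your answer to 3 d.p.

0.829

Rank a: 4, 3, 1, 5, 6, 2
Rank b: 5, 3, 1, 6, 4, 2
d = rank(a) − rank(b): -1, 0, 0, -1, 2, 0; Σd² = 6
ρ = 1 − 6Σd² / [n(n²−1)] = 1 − 6×6 / (6×35) = 1 − 36/210 ≈ 0.829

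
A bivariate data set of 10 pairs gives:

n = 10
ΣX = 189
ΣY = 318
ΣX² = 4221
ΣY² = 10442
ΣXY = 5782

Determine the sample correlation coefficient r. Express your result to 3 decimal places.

r = (nΣXY − ΣXΣY) / √[(nΣX² − (ΣX)²)(nΣY² − (ΣY)²)]
Numerator: 10×5782 − 189×318 = -2282
Denominator: √[(42210 − 35721)(104420 − 101124)] = √[6489 × 3296] = 4624.6885
r = -2282 / 4624.6885 ≈ -0.493

-0.493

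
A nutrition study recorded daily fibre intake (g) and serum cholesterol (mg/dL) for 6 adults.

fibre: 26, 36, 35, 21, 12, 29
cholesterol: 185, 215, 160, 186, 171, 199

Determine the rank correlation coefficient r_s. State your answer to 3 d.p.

Rank fibre: 3, 6, 5, 2, 1, 4
Rank cholesterol: 3, 6, 1, 4, 2, 5
d = rank(fibre) − rank(cholesterol): 0, 0, 4, -2, -1, -1; Σd² = 22
ρ = 1 − 6Σd² / [n(n²−1)] = 1 − 6×22 / (6×35) = 1 − 132/210 ≈ 0.371

0.371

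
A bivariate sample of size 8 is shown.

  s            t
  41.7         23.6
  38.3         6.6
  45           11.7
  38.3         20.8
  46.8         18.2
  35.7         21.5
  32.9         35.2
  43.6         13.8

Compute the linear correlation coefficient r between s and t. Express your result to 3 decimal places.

n = 8, Σs = 322.3, Σt = 151.4, Σs² = 13145.77, Σt² = 3393.02, Σst = 5939.11
nΣst − ΣsΣt = 47512.88 − 48796.22 = -1283.34
nΣs² − (Σs)² = 105166.16 − 103877.29 = 1288.87; nΣt² − (Σt)² = 27144.16 − 22921.96 = 4222.2
r = -1283.34 / √(1288.87 × 4222.2) = -1283.34 / 2332.7809 ≈ -0.550

-0.550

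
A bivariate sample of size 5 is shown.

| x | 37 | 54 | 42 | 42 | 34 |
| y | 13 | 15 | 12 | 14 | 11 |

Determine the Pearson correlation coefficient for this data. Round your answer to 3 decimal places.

n = 5, Σx = 209, Σy = 65, Σx² = 8969, Σy² = 855, Σxy = 2757
nΣxy − ΣxΣy = 13785 − 13585 = 200
nΣx² − (Σx)² = 44845 − 43681 = 1164; nΣy² − (Σy)² = 4275 − 4225 = 50
r = 200 / √(1164 × 50) = 200 / 241.2468 ≈ 0.829

0.829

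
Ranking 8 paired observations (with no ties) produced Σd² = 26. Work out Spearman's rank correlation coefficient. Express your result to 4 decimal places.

ρ = 1 − 6Σd² / [n(n²−1)] = 1 − 6×26 / (8×63)
  = 1 − 156/504 = 1 − 0.30952 ≈ 0.6905

0.6905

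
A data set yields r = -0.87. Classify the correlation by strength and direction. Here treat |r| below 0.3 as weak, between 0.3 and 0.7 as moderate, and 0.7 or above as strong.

r = -0.87 < 0 so the relationship is negative.
|r| = 0.87, which falls in the strong range.

strong negative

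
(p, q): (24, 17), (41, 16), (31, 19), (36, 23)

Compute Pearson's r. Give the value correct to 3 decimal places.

0.089

n = 4, Σp = 132, Σq = 75, Σp² = 4514, Σq² = 1435, Σpq = 2481
nΣpq − ΣpΣq = 9924 − 9900 = 24
nΣp² − (Σp)² = 18056 − 17424 = 632; nΣq² − (Σq)² = 5740 − 5625 = 115
r = 24 / √(632 × 115) = 24 / 269.5923 ≈ 0.089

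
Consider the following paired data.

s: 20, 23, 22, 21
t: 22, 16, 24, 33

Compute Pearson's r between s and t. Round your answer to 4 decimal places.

n = 4, Σs = 86, Σt = 95, Σs² = 1854, Σt² = 2405, Σst = 2029
nΣst − ΣsΣt = 8116 − 8170 = -54
nΣs² − (Σs)² = 7416 − 7396 = 20; nΣt² − (Σt)² = 9620 − 9025 = 595
r = -54 / √(20 × 595) = -54 / 109.0871 ≈ -0.4950

-0.4950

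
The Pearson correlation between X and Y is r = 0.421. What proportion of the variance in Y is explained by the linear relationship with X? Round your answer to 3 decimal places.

r² = (0.421)² = 0.177

0.177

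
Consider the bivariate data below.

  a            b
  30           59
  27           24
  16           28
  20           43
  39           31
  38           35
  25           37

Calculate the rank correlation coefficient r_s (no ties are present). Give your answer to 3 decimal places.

Rank a: 5, 4, 1, 2, 7, 6, 3
Rank b: 7, 1, 2, 6, 3, 4, 5
d = rank(a) − rank(b): -2, 3, -1, -4, 4, 2, -2; Σd² = 54
ρ = 1 − 6Σd² / [n(n²−1)] = 1 − 6×54 / (7×48) = 1 − 324/336 ≈ 0.036

0.036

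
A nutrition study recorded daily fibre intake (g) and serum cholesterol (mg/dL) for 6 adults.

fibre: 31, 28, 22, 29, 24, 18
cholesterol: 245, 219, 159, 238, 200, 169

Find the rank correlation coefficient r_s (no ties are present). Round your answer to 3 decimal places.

Rank fibre: 6, 4, 2, 5, 3, 1
Rank cholesterol: 6, 4, 1, 5, 3, 2
d = rank(fibre) − rank(cholesterol): 0, 0, 1, 0, 0, -1; Σd² = 2
ρ = 1 − 6Σd² / [n(n²−1)] = 1 − 6×2 / (6×35) = 1 − 12/210 ≈ 0.943

0.943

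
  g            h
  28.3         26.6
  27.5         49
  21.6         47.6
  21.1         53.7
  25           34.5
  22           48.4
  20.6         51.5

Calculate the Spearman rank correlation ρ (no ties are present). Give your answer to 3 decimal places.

-0.714

Rank g: 7, 6, 3, 2, 5, 4, 1
Rank h: 1, 5, 3, 7, 2, 4, 6
d = rank(g) − rank(h): 6, 1, 0, -5, 3, 0, -5; Σd² = 96
ρ = 1 − 6Σd² / [n(n²−1)] = 1 − 6×96 / (7×48) = 1 − 576/336 ≈ -0.714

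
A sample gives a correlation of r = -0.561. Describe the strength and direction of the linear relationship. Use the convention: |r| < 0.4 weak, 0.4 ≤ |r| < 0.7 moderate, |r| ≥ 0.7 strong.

moderate negative

r = -0.561 < 0 so the relationship is negative.
|r| = 0.561, which falls in the moderate range.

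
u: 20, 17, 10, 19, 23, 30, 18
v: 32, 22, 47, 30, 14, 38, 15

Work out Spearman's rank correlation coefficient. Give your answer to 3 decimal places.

-0.143

Rank u: 5, 2, 1, 4, 6, 7, 3
Rank v: 5, 3, 7, 4, 1, 6, 2
d = rank(u) − rank(v): 0, -1, -6, 0, 5, 1, 1; Σd² = 64
ρ = 1 − 6Σd² / [n(n²−1)] = 1 − 6×64 / (7×48) = 1 − 384/336 ≈ -0.143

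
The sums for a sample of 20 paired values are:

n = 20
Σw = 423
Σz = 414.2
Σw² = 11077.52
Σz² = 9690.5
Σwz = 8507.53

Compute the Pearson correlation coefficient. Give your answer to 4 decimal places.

-0.1642

r = (nΣwz − ΣwΣz) / √[(nΣw² − (Σw)²)(nΣz² − (Σz)²)]
Numerator: 20×8507.53 − 423×414.2 = -5056
Denominator: √[(221550.4 − 178929)(193810 − 171561.64)] = √[42621.4 × 22248.36] = 30793.7697
r = -5056 / 30793.7697 ≈ -0.1642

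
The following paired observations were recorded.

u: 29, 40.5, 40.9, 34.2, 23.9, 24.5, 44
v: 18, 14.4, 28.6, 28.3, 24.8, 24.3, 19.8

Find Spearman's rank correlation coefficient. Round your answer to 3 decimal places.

Rank u: 3, 5, 6, 4, 1, 2, 7
Rank v: 2, 1, 7, 6, 5, 4, 3
d = rank(u) − rank(v): 1, 4, -1, -2, -4, -2, 4; Σd² = 58
ρ = 1 − 6Σd² / [n(n²−1)] = 1 − 6×58 / (7×48) = 1 − 348/336 ≈ -0.036

-0.036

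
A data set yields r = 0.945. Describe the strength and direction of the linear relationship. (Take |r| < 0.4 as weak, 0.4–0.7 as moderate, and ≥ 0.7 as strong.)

r = 0.945 > 0 so the relationship is positive.
|r| = 0.945, which falls in the strong range.

strong positive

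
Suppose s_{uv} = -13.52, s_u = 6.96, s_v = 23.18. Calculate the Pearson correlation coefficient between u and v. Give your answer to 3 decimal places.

-0.084

r = Cov(u,v) / (s_u · s_v) = -13.52 / (6.96 × 23.18)
  = -13.52 / 161.3328 ≈ -0.084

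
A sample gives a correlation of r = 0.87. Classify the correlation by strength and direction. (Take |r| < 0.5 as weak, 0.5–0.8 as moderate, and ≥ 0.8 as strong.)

r = 0.87 > 0 so the relationship is positive.
|r| = 0.87, which falls in the strong range.

strong positive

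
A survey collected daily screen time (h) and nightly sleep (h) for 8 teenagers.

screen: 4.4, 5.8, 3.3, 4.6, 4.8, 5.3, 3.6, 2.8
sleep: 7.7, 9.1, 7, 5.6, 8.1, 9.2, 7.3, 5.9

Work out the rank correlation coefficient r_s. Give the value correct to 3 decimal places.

0.738

Rank screen: 4, 8, 2, 5, 6, 7, 3, 1
Rank sleep: 5, 7, 3, 1, 6, 8, 4, 2
d = rank(screen) − rank(sleep): -1, 1, -1, 4, 0, -1, -1, -1; Σd² = 22
ρ = 1 − 6Σd² / [n(n²−1)] = 1 − 6×22 / (8×63) = 1 − 132/504 ≈ 0.738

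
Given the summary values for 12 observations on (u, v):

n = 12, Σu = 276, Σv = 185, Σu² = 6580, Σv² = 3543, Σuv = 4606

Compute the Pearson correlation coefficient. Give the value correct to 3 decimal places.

r = (nΣuv − ΣuΣv) / √[(nΣu² − (Σu)²)(nΣv² − (Σv)²)]
Numerator: 12×4606 − 276×185 = 4212
Denominator: √[(78960 − 76176)(42516 − 34225)] = √[2784 × 8291] = 4804.3880
r = 4212 / 4804.3880 ≈ 0.877

0.877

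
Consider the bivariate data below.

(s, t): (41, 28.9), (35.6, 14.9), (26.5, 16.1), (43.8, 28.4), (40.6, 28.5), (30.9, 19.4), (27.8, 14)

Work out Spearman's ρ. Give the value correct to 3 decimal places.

0.714

Rank s: 6, 4, 1, 7, 5, 3, 2
Rank t: 7, 2, 3, 5, 6, 4, 1
d = rank(s) − rank(t): -1, 2, -2, 2, -1, -1, 1; Σd² = 16
ρ = 1 − 6Σd² / [n(n²−1)] = 1 − 6×16 / (7×48) = 1 − 96/336 ≈ 0.714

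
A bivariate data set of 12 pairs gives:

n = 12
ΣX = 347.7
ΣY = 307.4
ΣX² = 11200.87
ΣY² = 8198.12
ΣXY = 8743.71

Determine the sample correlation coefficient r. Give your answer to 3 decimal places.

r = (nΣXY − ΣXΣY) / √[(nΣX² − (ΣX)²)(nΣY² − (ΣY)²)]
Numerator: 12×8743.71 − 347.7×307.4 = -1958.46
Denominator: √[(134410.44 − 120895.29)(98377.44 − 94494.76)] = √[13515.15 × 3882.68] = 7243.9632
r = -1958.46 / 7243.9632 ≈ -0.270

-0.270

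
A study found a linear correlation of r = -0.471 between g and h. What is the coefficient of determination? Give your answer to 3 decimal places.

0.222

r² = (-0.471)² = 0.222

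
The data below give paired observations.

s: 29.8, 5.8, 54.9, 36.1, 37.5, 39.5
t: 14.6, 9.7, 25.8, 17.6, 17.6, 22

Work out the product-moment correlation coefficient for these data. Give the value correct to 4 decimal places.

n = 6, Σs = 203.6, Σt = 107.3, Σs² = 8205.4, Σt² = 2076.41, Σst = 4072.12
nΣst − ΣsΣt = 24432.72 − 21846.28 = 2586.44
nΣs² − (Σs)² = 49232.4 − 41452.96 = 7779.44; nΣt² − (Σt)² = 12458.46 − 11513.29 = 945.17
r = 2586.44 / √(7779.44 × 945.17) = 2586.44 / 2711.6219 ≈ 0.9538

0.9538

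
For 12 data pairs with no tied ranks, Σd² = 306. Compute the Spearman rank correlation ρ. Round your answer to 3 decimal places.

-0.070

ρ = 1 − 6Σd² / [n(n²−1)] = 1 − 6×306 / (12×143)
  = 1 − 1836/1716 = 1 − 1.0699 ≈ -0.070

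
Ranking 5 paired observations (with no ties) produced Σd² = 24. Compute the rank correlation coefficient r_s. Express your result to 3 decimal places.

ρ = 1 − 6Σd² / [n(n²−1)] = 1 − 6×24 / (5×24)
  = 1 − 144/120 = 1 − 1.2000 ≈ -0.200

-0.200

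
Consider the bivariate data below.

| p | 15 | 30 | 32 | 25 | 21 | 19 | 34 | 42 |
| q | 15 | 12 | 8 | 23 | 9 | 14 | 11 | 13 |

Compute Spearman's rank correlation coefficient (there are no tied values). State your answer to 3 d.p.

-0.429

Rank p: 1, 5, 6, 4, 3, 2, 7, 8
Rank q: 7, 4, 1, 8, 2, 6, 3, 5
d = rank(p) − rank(q): -6, 1, 5, -4, 1, -4, 4, 3; Σd² = 120
ρ = 1 − 6Σd² / [n(n²−1)] = 1 − 6×120 / (8×63) = 1 − 720/504 ≈ -0.429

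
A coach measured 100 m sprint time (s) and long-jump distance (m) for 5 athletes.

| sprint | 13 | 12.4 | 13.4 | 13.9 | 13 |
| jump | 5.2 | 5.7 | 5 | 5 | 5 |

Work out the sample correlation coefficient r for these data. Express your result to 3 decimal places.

n = 5, Σx = 65.7, Σy = 25.9, Σx² = 864.53, Σy² = 134.53, Σxy = 339.78
nΣxy − ΣxΣy = 1698.9 − 1701.63 = -2.73
nΣx² − (Σx)² = 4322.65 − 4316.49 = 6.16; nΣy² − (Σy)² = 672.65 − 670.81 = 1.84
r = -2.73 / √(6.16 × 1.84) = -2.73 / 3.3667 ≈ -0.811

-0.811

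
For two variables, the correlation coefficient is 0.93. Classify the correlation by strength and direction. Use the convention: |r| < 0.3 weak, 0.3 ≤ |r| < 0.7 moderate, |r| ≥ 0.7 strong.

r = 0.93 > 0 so the relationship is positive.
|r| = 0.93, which falls in the strong range.

strong positive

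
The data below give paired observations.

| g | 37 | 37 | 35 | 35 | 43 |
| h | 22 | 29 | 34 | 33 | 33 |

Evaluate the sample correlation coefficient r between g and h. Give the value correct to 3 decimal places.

n = 5, Σg = 187, Σh = 151, Σg² = 7037, Σh² = 4659, Σgh = 5651
nΣgh − ΣgΣh = 28255 − 28237 = 18
nΣg² − (Σg)² = 35185 − 34969 = 216; nΣh² − (Σh)² = 23295 − 22801 = 494
r = 18 / √(216 × 494) = 18 / 326.6558 ≈ 0.055

0.055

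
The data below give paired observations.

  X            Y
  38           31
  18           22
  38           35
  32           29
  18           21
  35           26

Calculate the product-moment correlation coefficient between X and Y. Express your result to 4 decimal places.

0.8941

n = 6, ΣX = 179, ΣY = 164, ΣX² = 5785, ΣY² = 4628, ΣXY = 5120
nΣXY − ΣXΣY = 30720 − 29356 = 1364
nΣX² − (ΣX)² = 34710 − 32041 = 2669; nΣY² − (ΣY)² = 27768 − 26896 = 872
r = 1364 / √(2669 × 872) = 1364 / 1525.5714 ≈ 0.8941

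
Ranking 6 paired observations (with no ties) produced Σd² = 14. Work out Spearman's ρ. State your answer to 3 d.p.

ρ = 1 − 6Σd² / [n(n²−1)] = 1 − 6×14 / (6×35)
  = 1 − 84/210 = 1 − 0.4000 ≈ 0.600

0.600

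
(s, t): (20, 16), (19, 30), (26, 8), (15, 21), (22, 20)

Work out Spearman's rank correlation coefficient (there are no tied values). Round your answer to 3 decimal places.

Rank s: 3, 2, 5, 1, 4
Rank t: 2, 5, 1, 4, 3
d = rank(s) − rank(t): 1, -3, 4, -3, 1; Σd² = 36
ρ = 1 − 6Σd² / [n(n²−1)] = 1 − 6×36 / (5×24) = 1 − 216/120 ≈ -0.800

-0.800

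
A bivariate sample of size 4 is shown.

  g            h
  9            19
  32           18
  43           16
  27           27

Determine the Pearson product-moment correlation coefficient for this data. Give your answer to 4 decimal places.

-0.2726

n = 4, Σg = 111, Σh = 80, Σg² = 3683, Σh² = 1670, Σgh = 2164
nΣgh − ΣgΣh = 8656 − 8880 = -224
nΣg² − (Σg)² = 14732 − 12321 = 2411; nΣh² − (Σh)² = 6680 − 6400 = 280
r = -224 / √(2411 × 280) = -224 / 821.6325 ≈ -0.2726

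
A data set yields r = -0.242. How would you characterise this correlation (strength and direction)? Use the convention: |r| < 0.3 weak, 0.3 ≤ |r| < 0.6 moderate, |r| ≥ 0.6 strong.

weak negative

r = -0.242 < 0 so the relationship is negative.
|r| = 0.242, which falls in the weak range.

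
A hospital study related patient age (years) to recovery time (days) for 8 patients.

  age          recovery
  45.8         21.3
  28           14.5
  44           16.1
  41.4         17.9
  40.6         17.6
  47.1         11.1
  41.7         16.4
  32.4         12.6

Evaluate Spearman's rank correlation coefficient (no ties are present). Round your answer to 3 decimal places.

Rank age: 7, 1, 6, 4, 3, 8, 5, 2
Rank recovery: 8, 3, 4, 7, 6, 1, 5, 2
d = rank(age) − rank(recovery): -1, -2, 2, -3, -3, 7, 0, 0; Σd² = 76
ρ = 1 − 6Σd² / [n(n²−1)] = 1 − 6×76 / (8×63) = 1 − 456/504 ≈ 0.095

0.095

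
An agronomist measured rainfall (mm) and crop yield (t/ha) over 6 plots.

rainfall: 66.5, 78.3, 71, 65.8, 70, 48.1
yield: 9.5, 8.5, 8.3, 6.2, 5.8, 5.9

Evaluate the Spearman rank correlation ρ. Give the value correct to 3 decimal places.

0.371

Rank rainfall: 3, 6, 5, 2, 4, 1
Rank yield: 6, 5, 4, 3, 1, 2
d = rank(rainfall) − rank(yield): -3, 1, 1, -1, 3, -1; Σd² = 22
ρ = 1 − 6Σd² / [n(n²−1)] = 1 − 6×22 / (6×35) = 1 − 132/210 ≈ 0.371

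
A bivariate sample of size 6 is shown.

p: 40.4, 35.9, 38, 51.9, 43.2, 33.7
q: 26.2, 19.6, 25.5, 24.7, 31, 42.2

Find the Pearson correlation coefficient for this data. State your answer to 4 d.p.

-0.3214

n = 6, Σp = 243.1, Σq = 169.2, Σp² = 10060.51, Σq² = 5072.78, Σpq = 6774.39
nΣpq − ΣpΣq = 40646.34 − 41132.52 = -486.18
nΣp² − (Σp)² = 60363.06 − 59097.61 = 1265.45; nΣq² − (Σq)² = 30436.68 − 28628.64 = 1808.04
r = -486.18 / √(1265.45 × 1808.04) = -486.18 / 1512.6084 ≈ -0.3214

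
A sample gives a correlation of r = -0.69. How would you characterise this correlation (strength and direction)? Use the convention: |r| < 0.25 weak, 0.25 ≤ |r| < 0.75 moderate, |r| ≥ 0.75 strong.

r = -0.69 < 0 so the relationship is negative.
|r| = 0.69, which falls in the moderate range.

moderate negative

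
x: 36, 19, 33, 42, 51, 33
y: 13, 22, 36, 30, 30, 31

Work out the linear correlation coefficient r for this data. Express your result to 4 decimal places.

0.2497

n = 6, Σx = 214, Σy = 162, Σx² = 8200, Σy² = 4710, Σxy = 5887
nΣxy − ΣxΣy = 35322 − 34668 = 654
nΣx² − (Σx)² = 49200 − 45796 = 3404; nΣy² − (Σy)² = 28260 − 26244 = 2016
r = 654 / √(3404 × 2016) = 654 / 2619.6305 ≈ 0.2497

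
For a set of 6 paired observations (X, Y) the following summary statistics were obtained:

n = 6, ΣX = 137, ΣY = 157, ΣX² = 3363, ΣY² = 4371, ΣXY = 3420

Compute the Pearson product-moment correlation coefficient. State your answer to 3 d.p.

r = (nΣXY − ΣXΣY) / √[(nΣX² − (ΣX)²)(nΣY² − (ΣY)²)]
Numerator: 6×3420 − 137×157 = -989
Denominator: √[(20178 − 18769)(26226 − 24649)] = √[1409 × 1577] = 1490.6351
r = -989 / 1490.6351 ≈ -0.663

-0.663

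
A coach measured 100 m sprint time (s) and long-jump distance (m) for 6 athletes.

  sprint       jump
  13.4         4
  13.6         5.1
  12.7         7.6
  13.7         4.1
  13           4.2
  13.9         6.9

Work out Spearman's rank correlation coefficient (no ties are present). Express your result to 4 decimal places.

Rank sprint: 3, 4, 1, 5, 2, 6
Rank jump: 1, 4, 6, 2, 3, 5
d = rank(sprint) − rank(jump): 2, 0, -5, 3, -1, 1; Σd² = 40
ρ = 1 − 6Σd² / [n(n²−1)] = 1 − 6×40 / (6×35) = 1 − 240/210 ≈ -0.1429

-0.1429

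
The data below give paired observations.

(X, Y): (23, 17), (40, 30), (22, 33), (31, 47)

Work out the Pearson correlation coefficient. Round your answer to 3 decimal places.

0.294

n = 4, ΣX = 116, ΣY = 127, ΣX² = 3574, ΣY² = 4487, ΣXY = 3774
nΣXY − ΣXΣY = 15096 − 14732 = 364
nΣX² − (ΣX)² = 14296 − 13456 = 840; nΣY² − (ΣY)² = 17948 − 16129 = 1819
r = 364 / √(840 × 1819) = 364 / 1236.1068 ≈ 0.294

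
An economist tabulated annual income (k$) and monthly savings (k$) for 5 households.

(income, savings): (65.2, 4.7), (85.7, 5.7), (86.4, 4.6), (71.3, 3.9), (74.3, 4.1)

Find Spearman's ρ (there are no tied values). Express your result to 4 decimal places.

0.2000

Rank income: 1, 4, 5, 2, 3
Rank savings: 4, 5, 3, 1, 2
d = rank(income) − rank(savings): -3, -1, 2, 1, 1; Σd² = 16
ρ = 1 − 6Σd² / [n(n²−1)] = 1 − 6×16 / (5×24) = 1 − 96/120 ≈ 0.2000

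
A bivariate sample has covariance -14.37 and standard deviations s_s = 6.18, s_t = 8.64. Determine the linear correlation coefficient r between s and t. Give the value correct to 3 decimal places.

r = Cov(s,t) / (s_s · s_t) = -14.37 / (6.18 × 8.64)
  = -14.37 / 53.3952 ≈ -0.269

-0.269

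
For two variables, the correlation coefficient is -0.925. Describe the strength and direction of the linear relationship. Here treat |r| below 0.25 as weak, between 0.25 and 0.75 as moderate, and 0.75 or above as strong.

r = -0.925 < 0 so the relationship is negative.
|r| = 0.925, which falls in the strong range.

strong negative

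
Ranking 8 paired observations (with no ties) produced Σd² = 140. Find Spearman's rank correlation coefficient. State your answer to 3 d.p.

-0.667

ρ = 1 − 6Σd² / [n(n²−1)] = 1 − 6×140 / (8×63)
  = 1 − 840/504 = 1 − 1.6667 ≈ -0.667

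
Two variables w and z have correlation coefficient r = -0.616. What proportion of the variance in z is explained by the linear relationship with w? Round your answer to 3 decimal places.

0.379

r² = (-0.616)² = 0.379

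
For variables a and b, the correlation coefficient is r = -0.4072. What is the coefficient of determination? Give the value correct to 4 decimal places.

r² = (-0.4072)² = 0.1658

0.1658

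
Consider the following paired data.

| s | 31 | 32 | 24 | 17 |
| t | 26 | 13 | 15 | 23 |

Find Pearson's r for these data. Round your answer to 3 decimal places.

-0.222

n = 4, Σs = 104, Σt = 77, Σs² = 2850, Σt² = 1599, Σst = 1973
nΣst − ΣsΣt = 7892 − 8008 = -116
nΣs² − (Σs)² = 11400 − 10816 = 584; nΣt² − (Σt)² = 6396 − 5929 = 467
r = -116 / √(584 × 467) = -116 / 522.2337 ≈ -0.222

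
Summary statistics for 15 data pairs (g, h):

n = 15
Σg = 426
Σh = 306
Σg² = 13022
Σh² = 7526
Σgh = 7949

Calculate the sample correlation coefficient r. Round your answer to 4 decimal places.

r = (nΣgh − ΣgΣh) / √[(nΣg² − (Σg)²)(nΣh² − (Σh)²)]
Numerator: 15×7949 − 426×306 = -11121
Denominator: √[(195330 − 181476)(112890 − 93636)] = √[13854 × 19254] = 16332.3273
r = -11121 / 16332.3273 ≈ -0.6809

-0.6809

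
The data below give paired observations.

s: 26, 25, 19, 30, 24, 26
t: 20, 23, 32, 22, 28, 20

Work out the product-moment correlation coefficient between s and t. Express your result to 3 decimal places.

n = 6, Σs = 150, Σt = 145, Σs² = 3814, Σt² = 3621, Σst = 3555
nΣst − ΣsΣt = 21330 − 21750 = -420
nΣs² − (Σs)² = 22884 − 22500 = 384; nΣt² − (Σt)² = 21726 − 21025 = 701
r = -420 / √(384 × 701) = -420 / 518.8295 ≈ -0.810

-0.810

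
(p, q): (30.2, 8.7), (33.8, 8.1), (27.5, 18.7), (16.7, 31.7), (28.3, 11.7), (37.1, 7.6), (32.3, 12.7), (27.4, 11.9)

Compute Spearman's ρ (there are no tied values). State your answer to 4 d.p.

Rank p: 5, 7, 3, 1, 4, 8, 6, 2
Rank q: 3, 2, 7, 8, 4, 1, 6, 5
d = rank(p) − rank(q): 2, 5, -4, -7, 0, 7, 0, -3; Σd² = 152
ρ = 1 − 6Σd² / [n(n²−1)] = 1 − 6×152 / (8×63) = 1 − 912/504 ≈ -0.8095

-0.8095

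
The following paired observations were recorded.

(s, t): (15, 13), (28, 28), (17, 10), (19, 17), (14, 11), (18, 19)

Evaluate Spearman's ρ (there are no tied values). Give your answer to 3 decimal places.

0.771

Rank s: 2, 6, 3, 5, 1, 4
Rank t: 3, 6, 1, 4, 2, 5
d = rank(s) − rank(t): -1, 0, 2, 1, -1, -1; Σd² = 8
ρ = 1 − 6Σd² / [n(n²−1)] = 1 − 6×8 / (6×35) = 1 − 48/210 ≈ 0.771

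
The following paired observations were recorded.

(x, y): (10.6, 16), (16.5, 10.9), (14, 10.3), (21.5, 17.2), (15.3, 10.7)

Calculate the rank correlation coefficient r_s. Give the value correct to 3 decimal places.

0.400

Rank x: 1, 4, 2, 5, 3
Rank y: 4, 3, 1, 5, 2
d = rank(x) − rank(y): -3, 1, 1, 0, 1; Σd² = 12
ρ = 1 − 6Σd² / [n(n²−1)] = 1 − 6×12 / (5×24) = 1 − 72/120 ≈ 0.400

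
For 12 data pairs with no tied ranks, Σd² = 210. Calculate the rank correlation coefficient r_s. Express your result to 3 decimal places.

0.266

ρ = 1 − 6Σd² / [n(n²−1)] = 1 − 6×210 / (12×143)
  = 1 − 1260/1716 = 1 − 0.7343 ≈ 0.266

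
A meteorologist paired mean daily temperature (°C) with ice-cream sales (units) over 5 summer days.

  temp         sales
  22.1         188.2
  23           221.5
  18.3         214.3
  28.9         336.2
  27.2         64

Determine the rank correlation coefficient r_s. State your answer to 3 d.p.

0.300

Rank temp: 2, 3, 1, 5, 4
Rank sales: 2, 4, 3, 5, 1
d = rank(temp) − rank(sales): 0, -1, -2, 0, 3; Σd² = 14
ρ = 1 − 6Σd² / [n(n²−1)] = 1 − 6×14 / (5×24) = 1 − 84/120 ≈ 0.300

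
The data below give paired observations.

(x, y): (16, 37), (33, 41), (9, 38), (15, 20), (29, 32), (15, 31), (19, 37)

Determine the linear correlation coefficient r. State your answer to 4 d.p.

0.2746

n = 7, Σx = 136, Σy = 236, Σx² = 3078, Σy² = 8248, Σxy = 4683
nΣxy − ΣxΣy = 32781 − 32096 = 685
nΣx² − (Σx)² = 21546 − 18496 = 3050; nΣy² − (Σy)² = 57736 − 55696 = 2040
r = 685 / √(3050 × 2040) = 685 / 2494.3937 ≈ 0.2746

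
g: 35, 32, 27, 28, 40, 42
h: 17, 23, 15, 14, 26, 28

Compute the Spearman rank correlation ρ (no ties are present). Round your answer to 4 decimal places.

Rank g: 4, 3, 1, 2, 5, 6
Rank h: 3, 4, 2, 1, 5, 6
d = rank(g) − rank(h): 1, -1, -1, 1, 0, 0; Σd² = 4
ρ = 1 − 6Σd² / [n(n²−1)] = 1 − 6×4 / (6×35) = 1 − 24/210 ≈ 0.8857

0.8857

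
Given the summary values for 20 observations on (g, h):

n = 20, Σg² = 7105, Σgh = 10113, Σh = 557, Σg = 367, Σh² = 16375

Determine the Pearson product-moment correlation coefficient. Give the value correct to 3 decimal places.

-0.191

r = (nΣgh − ΣgΣh) / √[(nΣg² − (Σg)²)(nΣh² − (Σh)²)]
Numerator: 20×10113 − 367×557 = -2159
Denominator: √[(142100 − 134689)(327500 − 310249)] = √[7411 × 17251] = 11306.9519
r = -2159 / 11306.9519 ≈ -0.191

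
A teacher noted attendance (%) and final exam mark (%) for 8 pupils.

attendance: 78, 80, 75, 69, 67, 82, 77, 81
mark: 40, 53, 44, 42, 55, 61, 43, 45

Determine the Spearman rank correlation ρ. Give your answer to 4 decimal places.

0.3095

Rank attendance: 5, 6, 3, 2, 1, 8, 4, 7
Rank mark: 1, 6, 4, 2, 7, 8, 3, 5
d = rank(attendance) − rank(mark): 4, 0, -1, 0, -6, 0, 1, 2; Σd² = 58
ρ = 1 − 6Σd² / [n(n²−1)] = 1 − 6×58 / (8×63) = 1 − 348/504 ≈ 0.3095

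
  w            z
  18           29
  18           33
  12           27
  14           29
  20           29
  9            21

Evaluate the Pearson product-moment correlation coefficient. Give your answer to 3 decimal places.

n = 6, Σw = 91, Σz = 168, Σw² = 1469, Σz² = 4782, Σwz = 2615
nΣwz − ΣwΣz = 15690 − 15288 = 402
nΣw² − (Σw)² = 8814 − 8281 = 533; nΣz² − (Σz)² = 28692 − 28224 = 468
r = 402 / √(533 × 468) = 402 / 499.4437 ≈ 0.805

0.805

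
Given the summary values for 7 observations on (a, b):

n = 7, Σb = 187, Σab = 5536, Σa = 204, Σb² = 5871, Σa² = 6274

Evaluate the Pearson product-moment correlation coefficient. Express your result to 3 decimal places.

0.161

r = (nΣab − ΣaΣb) / √[(nΣa² − (Σa)²)(nΣb² − (Σb)²)]
Numerator: 7×5536 − 204×187 = 604
Denominator: √[(43918 − 41616)(41097 − 34969)] = √[2302 × 6128] = 3755.8829
r = 604 / 3755.8829 ≈ 0.161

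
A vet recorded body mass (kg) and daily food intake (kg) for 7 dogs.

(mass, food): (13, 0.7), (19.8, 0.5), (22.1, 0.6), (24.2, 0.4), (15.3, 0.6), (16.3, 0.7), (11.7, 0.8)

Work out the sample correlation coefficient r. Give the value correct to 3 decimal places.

n = 7, Σx = 122.4, Σy = 4.3, Σx² = 2271.76, Σy² = 2.75, Σxy = 71.89
nΣxy − ΣxΣy = 503.23 − 526.32 = -23.09
nΣx² − (Σx)² = 15902.32 − 14981.76 = 920.56; nΣy² − (Σy)² = 19.25 − 18.49 = 0.76
r = -23.09 / √(920.56 × 0.76) = -23.09 / 26.4504 ≈ -0.873

-0.873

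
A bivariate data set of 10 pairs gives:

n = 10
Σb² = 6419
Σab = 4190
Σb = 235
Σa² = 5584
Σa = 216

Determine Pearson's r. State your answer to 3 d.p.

r = (nΣab − ΣaΣb) / √[(nΣa² − (Σa)²)(nΣb² − (Σb)²)]
Numerator: 10×4190 − 216×235 = -8860
Denominator: √[(55840 − 46656)(64190 − 55225)] = √[9184 × 8965] = 9073.8393
r = -8860 / 9073.8393 ≈ -0.976

-0.976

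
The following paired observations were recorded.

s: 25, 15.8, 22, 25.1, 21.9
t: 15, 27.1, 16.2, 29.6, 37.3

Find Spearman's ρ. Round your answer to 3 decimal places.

-0.200

Rank s: 4, 1, 3, 5, 2
Rank t: 1, 3, 2, 4, 5
d = rank(s) − rank(t): 3, -2, 1, 1, -3; Σd² = 24
ρ = 1 − 6Σd² / [n(n²−1)] = 1 − 6×24 / (5×24) = 1 − 144/120 ≈ -0.200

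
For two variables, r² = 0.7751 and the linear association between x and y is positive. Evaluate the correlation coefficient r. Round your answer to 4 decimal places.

0.8804

|r| = √0.7751 = 0.8804
The association is positive, so r = 0.8804.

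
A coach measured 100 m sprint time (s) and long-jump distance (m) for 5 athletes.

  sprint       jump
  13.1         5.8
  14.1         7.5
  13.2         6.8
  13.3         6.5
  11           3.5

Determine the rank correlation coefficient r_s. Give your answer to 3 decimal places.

Rank sprint: 2, 5, 3, 4, 1
Rank jump: 2, 5, 4, 3, 1
d = rank(sprint) − rank(jump): 0, 0, -1, 1, 0; Σd² = 2
ρ = 1 − 6Σd² / [n(n²−1)] = 1 − 6×2 / (5×24) = 1 − 12/120 ≈ 0.900

0.900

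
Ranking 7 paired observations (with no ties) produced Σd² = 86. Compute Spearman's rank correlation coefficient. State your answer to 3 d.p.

-0.536

ρ = 1 − 6Σd² / [n(n²−1)] = 1 − 6×86 / (7×48)
  = 1 − 516/336 = 1 − 1.5357 ≈ -0.536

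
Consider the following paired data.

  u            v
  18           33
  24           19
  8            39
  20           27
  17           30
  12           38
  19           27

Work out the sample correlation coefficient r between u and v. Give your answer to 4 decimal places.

n = 7, Σu = 118, Σv = 213, Σu² = 2158, Σv² = 6773, Σuv = 3381
nΣuv − ΣuΣv = 23667 − 25134 = -1467
nΣu² − (Σu)² = 15106 − 13924 = 1182; nΣv² − (Σv)² = 47411 − 45369 = 2042
r = -1467 / √(1182 × 2042) = -1467 / 1553.5907 ≈ -0.9443

-0.9443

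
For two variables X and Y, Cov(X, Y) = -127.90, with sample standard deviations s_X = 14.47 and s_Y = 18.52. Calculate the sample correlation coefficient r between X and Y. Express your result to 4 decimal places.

r = Cov(X,Y) / (s_X · s_Y) = -127.90 / (14.47 × 18.52)
  = -127.90 / 267.9844 ≈ -0.4773

-0.4773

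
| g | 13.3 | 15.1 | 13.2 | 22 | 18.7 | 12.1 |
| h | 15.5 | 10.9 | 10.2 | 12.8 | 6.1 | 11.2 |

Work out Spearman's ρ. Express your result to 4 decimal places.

-0.0286

Rank g: 3, 4, 2, 6, 5, 1
Rank h: 6, 3, 2, 5, 1, 4
d = rank(g) − rank(h): -3, 1, 0, 1, 4, -3; Σd² = 36
ρ = 1 − 6Σd² / [n(n²−1)] = 1 − 6×36 / (6×35) = 1 − 216/210 ≈ -0.0286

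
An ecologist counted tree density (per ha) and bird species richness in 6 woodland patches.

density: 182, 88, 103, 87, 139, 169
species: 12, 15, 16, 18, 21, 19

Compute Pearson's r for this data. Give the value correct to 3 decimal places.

n = 6, Σx = 768, Σy = 101, Σx² = 106928, Σy² = 1751, Σxy = 12848
nΣxy − ΣxΣy = 77088 − 77568 = -480
nΣx² − (Σx)² = 641568 − 589824 = 51744; nΣy² − (Σy)² = 10506 − 10201 = 305
r = -480 / √(51744 × 305) = -480 / 3972.6465 ≈ -0.121

-0.121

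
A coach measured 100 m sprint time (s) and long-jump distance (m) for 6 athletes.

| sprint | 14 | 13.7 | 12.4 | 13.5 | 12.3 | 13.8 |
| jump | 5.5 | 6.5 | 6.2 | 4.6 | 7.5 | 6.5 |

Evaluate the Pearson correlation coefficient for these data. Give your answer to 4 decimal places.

-0.5036

n = 6, Σx = 79.7, Σy = 36.8, Σx² = 1061.43, Σy² = 230.6, Σxy = 486.98
nΣxy − ΣxΣy = 2921.88 − 2932.96 = -11.08
nΣx² − (Σx)² = 6368.58 − 6352.09 = 16.49; nΣy² − (Σy)² = 1383.6 − 1354.24 = 29.36
r = -11.08 / √(16.49 × 29.36) = -11.08 / 22.0033 ≈ -0.5036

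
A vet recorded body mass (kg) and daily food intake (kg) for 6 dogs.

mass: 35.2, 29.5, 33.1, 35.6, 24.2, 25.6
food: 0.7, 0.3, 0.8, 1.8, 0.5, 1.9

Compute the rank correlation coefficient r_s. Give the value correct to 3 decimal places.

0.257

Rank mass: 5, 3, 4, 6, 1, 2
Rank food: 3, 1, 4, 5, 2, 6
d = rank(mass) − rank(food): 2, 2, 0, 1, -1, -4; Σd² = 26
ρ = 1 − 6Σd² / [n(n²−1)] = 1 − 6×26 / (6×35) = 1 − 156/210 ≈ 0.257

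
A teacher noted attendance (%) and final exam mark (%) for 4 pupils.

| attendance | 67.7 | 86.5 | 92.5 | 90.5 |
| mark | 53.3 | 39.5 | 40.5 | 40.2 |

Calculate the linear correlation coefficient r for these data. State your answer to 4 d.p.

-0.9597

n = 4, Σx = 337.2, Σy = 173.5, Σx² = 28812.04, Σy² = 7657.43, Σxy = 14409.51
nΣxy − ΣxΣy = 57638.04 − 58504.2 = -866.16
nΣx² − (Σx)² = 115248.16 − 113703.84 = 1544.32; nΣy² − (Σy)² = 30629.72 − 30102.25 = 527.47
r = -866.16 / √(1544.32 × 527.47) = -866.16 / 902.5422 ≈ -0.9597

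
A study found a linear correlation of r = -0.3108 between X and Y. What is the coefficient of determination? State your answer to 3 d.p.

r² = (-0.3108)² = 0.097

0.097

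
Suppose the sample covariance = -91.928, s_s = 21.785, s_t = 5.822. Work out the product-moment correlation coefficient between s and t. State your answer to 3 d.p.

-0.725

r = Cov(s,t) / (s_s · s_t) = -91.928 / (21.785 × 5.822)
  = -91.928 / 126.8323 ≈ -0.725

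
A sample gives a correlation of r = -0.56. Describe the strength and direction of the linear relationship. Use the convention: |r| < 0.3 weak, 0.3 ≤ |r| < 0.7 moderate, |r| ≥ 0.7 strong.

r = -0.56 < 0 so the relationship is negative.
|r| = 0.56, which falls in the moderate range.

moderate negative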